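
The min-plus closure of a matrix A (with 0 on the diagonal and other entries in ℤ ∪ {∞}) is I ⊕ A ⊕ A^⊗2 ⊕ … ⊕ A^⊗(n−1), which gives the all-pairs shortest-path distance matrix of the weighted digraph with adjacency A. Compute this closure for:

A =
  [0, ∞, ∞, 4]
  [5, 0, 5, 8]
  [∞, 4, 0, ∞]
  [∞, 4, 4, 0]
Closure =
  [0, 8, 8, 4]
  [5, 0, 5, 8]
  [9, 4, 0, 12]
  [9, 4, 4, 0]

This is the Floyd-Warshall all-pairs shortest-path computation. For each intermediate vertex k = 0, 1, …, 3, update dist[i][j] ← min(dist[i][j], dist[i][k] + dist[k][j]). The final matrix gives, for each (i, j), the minimum total weight of any directed path from i to j (possibly empty when i = j).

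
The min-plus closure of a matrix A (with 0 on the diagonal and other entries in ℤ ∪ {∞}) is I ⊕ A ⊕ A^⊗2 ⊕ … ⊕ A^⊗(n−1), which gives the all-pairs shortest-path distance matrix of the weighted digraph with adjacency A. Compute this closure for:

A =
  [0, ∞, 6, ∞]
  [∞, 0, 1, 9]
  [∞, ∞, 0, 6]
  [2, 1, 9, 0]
Closure =
  [0, 13, 6, 12]
  [9, 0, 1, 7]
  [8, 7, 0, 6]
  [2, 1, 2, 0]

This is the Floyd-Warshall all-pairs shortest-path computation. For each intermediate vertex k = 0, 1, …, 3, update dist[i][j] ← min(dist[i][j], dist[i][k] + dist[k][j]). The final matrix gives, for each (i, j), the minimum total weight of any directed path from i to j (possibly empty when i = j).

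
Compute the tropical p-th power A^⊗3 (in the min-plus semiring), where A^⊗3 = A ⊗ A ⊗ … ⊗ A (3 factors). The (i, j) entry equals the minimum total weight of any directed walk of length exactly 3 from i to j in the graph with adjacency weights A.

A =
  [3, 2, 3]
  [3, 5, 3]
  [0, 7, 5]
A^⊗3 =
  [5, 5, 6]
  [6, 5, 6]
  [3, 5, 5]

Each entry (A^⊗3)_ij equals the minimum over all length-3 walks i = v_0 → v_1 → … → v_3 = j of Σ_t A[v_t][v_{t+1}]. For example, for (i, j) = (0, 2) we minimise over 9 possible intermediate vertex sequences; the minimum is 6, attained along the walk 0 → 2 → 0 → 2.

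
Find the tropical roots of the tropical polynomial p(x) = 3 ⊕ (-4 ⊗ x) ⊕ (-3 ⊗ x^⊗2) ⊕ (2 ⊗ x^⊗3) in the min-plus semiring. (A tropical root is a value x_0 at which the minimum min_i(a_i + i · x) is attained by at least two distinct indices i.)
Roots: {-5, -1, 7}

Each tropical root is a break point of the lower envelope of the lines y = a_i + i · x (there are 4 lines, with slopes 0, 1, ..., 3). Only the lines that attain the minimum somewhere contribute to roots; other lines are dominated. Here the surviving (envelope) indices are i = 3, i = 2, i = 1, i = 0.
Intersections between consecutive envelope lines give the roots: for adjacent envelope indices i < j the intersection is x = (a_i − a_j) / (j − i). Reading off the sorted break points: {-5, -1, 7}.
Verification: at each break x_0, at least two indices attain the minimum of min_i(a_i + i · x_0).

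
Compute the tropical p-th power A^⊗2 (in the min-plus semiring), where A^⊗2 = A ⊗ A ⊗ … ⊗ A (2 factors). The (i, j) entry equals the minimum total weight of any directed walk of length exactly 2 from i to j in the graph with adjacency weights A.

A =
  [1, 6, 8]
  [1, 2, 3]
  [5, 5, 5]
A^⊗2 =
  [2, 7, 9]
  [2, 4, 5]
  [6, 7, 8]

Each entry (A^⊗2)_ij equals the minimum over all length-2 walks i = v_0 → v_1 → … → v_2 = j of Σ_t A[v_t][v_{t+1}]. For example, for (i, j) = (0, 2) we minimise over 3 possible intermediate vertex sequences; the minimum is 9, attained along the walk 0 → 0 → 2.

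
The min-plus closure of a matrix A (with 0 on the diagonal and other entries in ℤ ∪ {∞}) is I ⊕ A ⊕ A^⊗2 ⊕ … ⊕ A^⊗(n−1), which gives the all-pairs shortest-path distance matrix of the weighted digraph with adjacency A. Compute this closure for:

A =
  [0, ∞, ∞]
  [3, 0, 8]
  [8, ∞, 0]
Closure =
  [0, ∞, ∞]
  [3, 0, 8]
  [8, ∞, 0]

This is the Floyd-Warshall all-pairs shortest-path computation. For each intermediate vertex k = 0, 1, …, 2, update dist[i][j] ← min(dist[i][j], dist[i][k] + dist[k][j]). The final matrix gives, for each (i, j), the minimum total weight of any directed path from i to j (possibly empty when i = j).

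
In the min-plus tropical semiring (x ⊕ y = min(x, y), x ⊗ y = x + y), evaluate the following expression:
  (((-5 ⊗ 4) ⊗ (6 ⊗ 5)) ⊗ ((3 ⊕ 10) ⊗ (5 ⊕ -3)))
(((-5 ⊗ 4) ⊗ (6 ⊗ 5)) ⊗ ((3 ⊕ 10) ⊗ (5 ⊕ -3))) = 10

Expand innermost to outermost. Recall ⊕ takes the minimum of its arguments and ⊗ takes their sum. Working out the expression (((-5 ⊗ 4) ⊗ (6 ⊗ 5)) ⊗ ((3 ⊕ 10) ⊗ (5 ⊕ -3))) gives 10.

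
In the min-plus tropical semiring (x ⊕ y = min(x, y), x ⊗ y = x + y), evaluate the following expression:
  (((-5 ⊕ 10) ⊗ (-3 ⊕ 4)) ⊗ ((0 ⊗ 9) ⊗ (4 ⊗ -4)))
(((-5 ⊕ 10) ⊗ (-3 ⊕ 4)) ⊗ ((0 ⊗ 9) ⊗ (4 ⊗ -4))) = 1

Expand innermost to outermost. Recall ⊕ takes the minimum of its arguments and ⊗ takes their sum. Working out the expression (((-5 ⊕ 10) ⊗ (-3 ⊕ 4)) ⊗ ((0 ⊗ 9) ⊗ (4 ⊗ -4))) gives 1.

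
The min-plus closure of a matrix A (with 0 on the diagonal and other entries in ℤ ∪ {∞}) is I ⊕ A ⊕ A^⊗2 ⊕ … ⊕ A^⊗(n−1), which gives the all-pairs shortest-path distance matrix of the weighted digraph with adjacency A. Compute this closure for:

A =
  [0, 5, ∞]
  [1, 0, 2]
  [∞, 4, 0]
Closure =
  [0, 5, 7]
  [1, 0, 2]
  [5, 4, 0]

This is the Floyd-Warshall all-pairs shortest-path computation. For each intermediate vertex k = 0, 1, …, 2, update dist[i][j] ← min(dist[i][j], dist[i][k] + dist[k][j]). The final matrix gives, for each (i, j), the minimum total weight of any directed path from i to j (possibly empty when i = j).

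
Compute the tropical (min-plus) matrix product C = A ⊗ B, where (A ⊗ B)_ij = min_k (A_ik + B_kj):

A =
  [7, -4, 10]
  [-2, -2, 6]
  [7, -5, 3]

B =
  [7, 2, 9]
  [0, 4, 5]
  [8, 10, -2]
A ⊗ B =
  [-4, 0, 1]
  [-2, 0, 3]
  [-5, -1, 0]

Apply the min-plus product entry-by-entry:
  C[0][0] = min over k of (A[0][0] + B[0][0] = 7 + 7 = 14, A[0][1] + B[1][0] = -4 + 0 = -4, A[0][2] + B[2][0] = 10 + 8 = 18) = -4 (attained at k = 1)
  C[0][1] = min over k of (A[0][0] + B[0][1] = 7 + 2 = 9, A[0][1] + B[1][1] = -4 + 4 = 0, A[0][2] + B[2][1] = 10 + 10 = 20) = 0 (attained at k = 1)
  C[0][2] = min over k of (A[0][0] + B[0][2] = 7 + 9 = 16, A[0][1] + B[1][2] = -4 + 5 = 1, A[0][2] + B[2][2] = 10 + -2 = 8) = 1 (attained at k = 1)
  C[1][0] = min over k of (A[1][0] + B[0][0] = -2 + 7 = 5, A[1][1] + B[1][0] = -2 + 0 = -2, A[1][2] + B[2][0] = 6 + 8 = 14) = -2 (attained at k = 1)
  C[1][1] = min over k of (A[1][0] + B[0][1] = -2 + 2 = 0, A[1][1] + B[1][1] = -2 + 4 = 2, A[1][2] + B[2][1] = 6 + 10 = 16) = 0 (attained at k = 0)
  C[1][2] = min over k of (A[1][0] + B[0][2] = -2 + 9 = 7, A[1][1] + B[1][2] = -2 + 5 = 3, A[1][2] + B[2][2] = 6 + -2 = 4) = 3 (attained at k = 1)
  C[2][0] = min over k of (A[2][0] + B[0][0] = 7 + 7 = 14, A[2][1] + B[1][0] = -5 + 0 = -5, A[2][2] + B[2][0] = 3 + 8 = 11) = -5 (attained at k = 1)
  C[2][1] = min over k of (A[2][0] + B[0][1] = 7 + 2 = 9, A[2][1] + B[1][1] = -5 + 4 = -1, A[2][2] + B[2][1] = 3 + 10 = 13) = -1 (attained at k = 1)
  C[2][2] = min over k of (A[2][0] + B[0][2] = 7 + 9 = 16, A[2][1] + B[1][2] = -5 + 5 = 0, A[2][2] + B[2][2] = 3 + -2 = 1) = 0 (attained at k = 1)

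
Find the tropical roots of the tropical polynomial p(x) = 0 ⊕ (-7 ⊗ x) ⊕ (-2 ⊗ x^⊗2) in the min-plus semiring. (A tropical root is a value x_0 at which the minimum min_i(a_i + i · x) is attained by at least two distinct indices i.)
Roots: {-5, 7}

Each tropical root is a break point of the lower envelope of the lines y = a_i + i · x (there are 3 lines, with slopes 0, 1, ..., 2). Only the lines that attain the minimum somewhere contribute to roots; other lines are dominated. Here the surviving (envelope) indices are i = 2, i = 1, i = 0.
Intersections between consecutive envelope lines give the roots: for adjacent envelope indices i < j the intersection is x = (a_i − a_j) / (j − i). Reading off the sorted break points: {-5, 7}.
Verification: at each break x_0, at least two indices attain the minimum of min_i(a_i + i · x_0).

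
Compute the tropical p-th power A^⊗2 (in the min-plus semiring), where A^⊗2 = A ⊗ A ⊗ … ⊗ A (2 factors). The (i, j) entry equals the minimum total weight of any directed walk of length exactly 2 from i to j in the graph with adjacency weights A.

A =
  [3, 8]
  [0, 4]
A^⊗2 =
  [6, 11]
  [3, 8]

Each entry (A^⊗2)_ij equals the minimum over all length-2 walks i = v_0 → v_1 → … → v_2 = j of Σ_t A[v_t][v_{t+1}]. For example, for (i, j) = (0, 1) we minimise over 2 possible intermediate vertex sequences; the minimum is 11, attained along the walk 0 → 0 → 1.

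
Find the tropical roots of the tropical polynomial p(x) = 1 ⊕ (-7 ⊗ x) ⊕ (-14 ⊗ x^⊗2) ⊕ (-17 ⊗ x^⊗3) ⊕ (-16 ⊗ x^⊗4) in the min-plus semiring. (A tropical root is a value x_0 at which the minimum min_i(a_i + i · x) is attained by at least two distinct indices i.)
Roots: {-1, 3, 7, 8}

Each tropical root is a break point of the lower envelope of the lines y = a_i + i · x (there are 5 lines, with slopes 0, 1, ..., 4). Only the lines that attain the minimum somewhere contribute to roots; other lines are dominated. Here the surviving (envelope) indices are i = 4, i = 3, i = 2, i = 1, i = 0.
Intersections between consecutive envelope lines give the roots: for adjacent envelope indices i < j the intersection is x = (a_i − a_j) / (j − i). Reading off the sorted break points: {-1, 3, 7, 8}.
Verification: at each break x_0, at least two indices attain the minimum of min_i(a_i + i · x_0).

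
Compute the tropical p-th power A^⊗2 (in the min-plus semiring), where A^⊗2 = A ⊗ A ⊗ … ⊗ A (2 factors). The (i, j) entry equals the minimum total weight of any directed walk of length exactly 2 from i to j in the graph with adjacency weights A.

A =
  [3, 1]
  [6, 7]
A^⊗2 =
  [6, 4]
  [9, 7]

Each entry (A^⊗2)_ij equals the minimum over all length-2 walks i = v_0 → v_1 → … → v_2 = j of Σ_t A[v_t][v_{t+1}]. For example, for (i, j) = (0, 1) we minimise over 2 possible intermediate vertex sequences; the minimum is 4, attained along the walk 0 → 0 → 1.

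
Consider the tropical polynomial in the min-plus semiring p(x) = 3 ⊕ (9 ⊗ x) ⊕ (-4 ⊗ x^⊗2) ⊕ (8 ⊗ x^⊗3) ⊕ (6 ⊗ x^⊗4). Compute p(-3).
p(-3) = -10

A tropical monomial a ⊗ x^⊗i evaluates to a + i · x. Evaluating each term at x = -3:
  Term 0 contributes 3 + 0 · -3 = 3
  Term 1 contributes 9 + 1 · -3 = 6
  Term 2 contributes -4 + 2 · -3 = -10
  Term 3 contributes 8 + 3 · -3 = -1
  Term 4 contributes 6 + 4 · -3 = -6
p(-3) = ⊕ of these = min[3, 6, -10, -1, -6] = -10.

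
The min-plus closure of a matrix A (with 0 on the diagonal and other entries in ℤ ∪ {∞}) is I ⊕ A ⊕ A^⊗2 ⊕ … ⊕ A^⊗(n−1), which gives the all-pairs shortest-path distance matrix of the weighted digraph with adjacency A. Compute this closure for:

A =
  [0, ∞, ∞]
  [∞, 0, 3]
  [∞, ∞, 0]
Closure =
  [0, ∞, ∞]
  [∞, 0, 3]
  [∞, ∞, 0]

This is the Floyd-Warshall all-pairs shortest-path computation. For each intermediate vertex k = 0, 1, …, 2, update dist[i][j] ← min(dist[i][j], dist[i][k] + dist[k][j]). The final matrix gives, for each (i, j), the minimum total weight of any directed path from i to j (possibly empty when i = j).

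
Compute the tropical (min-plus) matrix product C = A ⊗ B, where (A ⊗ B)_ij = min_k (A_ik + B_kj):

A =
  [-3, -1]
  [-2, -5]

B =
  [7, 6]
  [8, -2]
A ⊗ B =
  [4, -3]
  [3, -7]

Apply the min-plus product entry-by-entry:
  C[0][0] = min over k of (A[0][0] + B[0][0] = -3 + 7 = 4, A[0][1] + B[1][0] = -1 + 8 = 7) = 4 (attained at k = 0)
  C[0][1] = min over k of (A[0][0] + B[0][1] = -3 + 6 = 3, A[0][1] + B[1][1] = -1 + -2 = -3) = -3 (attained at k = 1)
  C[1][0] = min over k of (A[1][0] + B[0][0] = -2 + 7 = 5, A[1][1] + B[1][0] = -5 + 8 = 3) = 3 (attained at k = 1)
  C[1][1] = min over k of (A[1][0] + B[0][1] = -2 + 6 = 4, A[1][1] + B[1][1] = -5 + -2 = -7) = -7 (attained at k = 1)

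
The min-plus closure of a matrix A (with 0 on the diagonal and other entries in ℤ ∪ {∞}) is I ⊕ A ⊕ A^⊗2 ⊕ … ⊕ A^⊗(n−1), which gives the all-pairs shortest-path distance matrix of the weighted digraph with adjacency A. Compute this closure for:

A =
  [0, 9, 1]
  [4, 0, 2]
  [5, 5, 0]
Closure =
  [0, 6, 1]
  [4, 0, 2]
  [5, 5, 0]

This is the Floyd-Warshall all-pairs shortest-path computation. For each intermediate vertex k = 0, 1, …, 2, update dist[i][j] ← min(dist[i][j], dist[i][k] + dist[k][j]). The final matrix gives, for each (i, j), the minimum total weight of any directed path from i to j (possibly empty when i = j).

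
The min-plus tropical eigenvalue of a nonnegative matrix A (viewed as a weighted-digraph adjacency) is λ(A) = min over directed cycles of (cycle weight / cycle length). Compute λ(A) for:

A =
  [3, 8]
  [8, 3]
λ(A) = 3

Enumerate directed cycles and compute their means (weight / length). Sample:
  cycle 0 → 0: weight = 3, length = 1, mean = 3/1 ≈ 3.000
  cycle 1 → 1: weight = 3, length = 1, mean = 3/1 ≈ 3.000
  cycle 0 → 1 → 0: weight = 16, length = 2, mean = 16/2 ≈ 8.000
  cycle 1 → 0 → 1: weight = 16, length = 2, mean = 16/2 ≈ 8.000
Minimum mean = 3.000, attained e.g. along the cycle 0 → 0 with weight 3 and length 1. So λ(A) = 3/1 = 3.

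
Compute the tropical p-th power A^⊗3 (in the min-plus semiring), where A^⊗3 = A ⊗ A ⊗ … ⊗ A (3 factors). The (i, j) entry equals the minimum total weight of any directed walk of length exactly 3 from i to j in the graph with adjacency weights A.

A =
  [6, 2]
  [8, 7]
A^⊗3 =
  [16, 12]
  [18, 16]

Each entry (A^⊗3)_ij equals the minimum over all length-3 walks i = v_0 → v_1 → … → v_3 = j of Σ_t A[v_t][v_{t+1}]. For example, for (i, j) = (0, 1) we minimise over 4 possible intermediate vertex sequences; the minimum is 12, attained along the walk 0 → 1 → 0 → 1.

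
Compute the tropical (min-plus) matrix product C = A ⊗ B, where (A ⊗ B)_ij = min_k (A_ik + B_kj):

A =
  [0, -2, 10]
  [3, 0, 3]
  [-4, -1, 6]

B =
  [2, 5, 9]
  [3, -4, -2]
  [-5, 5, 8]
A ⊗ B =
  [1, -6, -4]
  [-2, -4, -2]
  [-2, -5, -3]

Apply the min-plus product entry-by-entry:
  C[0][0] = min over k of (A[0][0] + B[0][0] = 0 + 2 = 2, A[0][1] + B[1][0] = -2 + 3 = 1, A[0][2] + B[2][0] = 10 + -5 = 5) = 1 (attained at k = 1)
  C[0][1] = min over k of (A[0][0] + B[0][1] = 0 + 5 = 5, A[0][1] + B[1][1] = -2 + -4 = -6, A[0][2] + B[2][1] = 10 + 5 = 15) = -6 (attained at k = 1)
  C[0][2] = min over k of (A[0][0] + B[0][2] = 0 + 9 = 9, A[0][1] + B[1][2] = -2 + -2 = -4, A[0][2] + B[2][2] = 10 + 8 = 18) = -4 (attained at k = 1)
  C[1][0] = min over k of (A[1][0] + B[0][0] = 3 + 2 = 5, A[1][1] + B[1][0] = 0 + 3 = 3, A[1][2] + B[2][0] = 3 + -5 = -2) = -2 (attained at k = 2)
  C[1][1] = min over k of (A[1][0] + B[0][1] = 3 + 5 = 8, A[1][1] + B[1][1] = 0 + -4 = -4, A[1][2] + B[2][1] = 3 + 5 = 8) = -4 (attained at k = 1)
  C[1][2] = min over k of (A[1][0] + B[0][2] = 3 + 9 = 12, A[1][1] + B[1][2] = 0 + -2 = -2, A[1][2] + B[2][2] = 3 + 8 = 11) = -2 (attained at k = 1)
  C[2][0] = min over k of (A[2][0] + B[0][0] = -4 + 2 = -2, A[2][1] + B[1][0] = -1 + 3 = 2, A[2][2] + B[2][0] = 6 + -5 = 1) = -2 (attained at k = 0)
  C[2][1] = min over k of (A[2][0] + B[0][1] = -4 + 5 = 1, A[2][1] + B[1][1] = -1 + -4 = -5, A[2][2] + B[2][1] = 6 + 5 = 11) = -5 (attained at k = 1)
  C[2][2] = min over k of (A[2][0] + B[0][2] = -4 + 9 = 5, A[2][1] + B[1][2] = -1 + -2 = -3, A[2][2] + B[2][2] = 6 + 8 = 14) = -3 (attained at k = 1)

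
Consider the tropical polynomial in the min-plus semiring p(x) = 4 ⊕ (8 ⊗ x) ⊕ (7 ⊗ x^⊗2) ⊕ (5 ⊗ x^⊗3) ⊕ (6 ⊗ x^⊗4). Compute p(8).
p(8) = 4

A tropical monomial a ⊗ x^⊗i evaluates to a + i · x. Evaluating each term at x = 8:
  Term 0 contributes 4 + 0 · 8 = 4
  Term 1 contributes 8 + 1 · 8 = 16
  Term 2 contributes 7 + 2 · 8 = 23
  Term 3 contributes 5 + 3 · 8 = 29
  Term 4 contributes 6 + 4 · 8 = 38
p(8) = ⊕ of these = min[4, 16, 23, 29, 38] = 4.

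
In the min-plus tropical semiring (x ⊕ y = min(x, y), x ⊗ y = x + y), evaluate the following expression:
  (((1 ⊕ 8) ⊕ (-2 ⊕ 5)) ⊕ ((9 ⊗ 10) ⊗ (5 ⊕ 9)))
(((1 ⊕ 8) ⊕ (-2 ⊕ 5)) ⊕ ((9 ⊗ 10) ⊗ (5 ⊕ 9))) = -2

Expand innermost to outermost. Recall ⊕ takes the minimum of its arguments and ⊗ takes their sum. Working out the expression (((1 ⊕ 8) ⊕ (-2 ⊕ 5)) ⊕ ((9 ⊗ 10) ⊗ (5 ⊕ 9))) gives -2.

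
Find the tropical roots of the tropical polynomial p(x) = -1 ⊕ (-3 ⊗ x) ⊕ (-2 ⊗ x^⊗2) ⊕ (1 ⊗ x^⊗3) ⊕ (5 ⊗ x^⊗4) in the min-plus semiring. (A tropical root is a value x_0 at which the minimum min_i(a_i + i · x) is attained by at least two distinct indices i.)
Roots: {-4, -3, -1, 2}

Each tropical root is a break point of the lower envelope of the lines y = a_i + i · x (there are 5 lines, with slopes 0, 1, ..., 4). Only the lines that attain the minimum somewhere contribute to roots; other lines are dominated. Here the surviving (envelope) indices are i = 4, i = 3, i = 2, i = 1, i = 0.
Intersections between consecutive envelope lines give the roots: for adjacent envelope indices i < j the intersection is x = (a_i − a_j) / (j − i). Reading off the sorted break points: {-4, -3, -1, 2}.
Verification: at each break x_0, at least two indices attain the minimum of min_i(a_i + i · x_0).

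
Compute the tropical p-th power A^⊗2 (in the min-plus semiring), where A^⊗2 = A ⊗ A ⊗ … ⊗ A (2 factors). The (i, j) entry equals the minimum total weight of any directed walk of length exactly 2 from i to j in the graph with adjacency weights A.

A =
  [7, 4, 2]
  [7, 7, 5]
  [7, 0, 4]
A^⊗2 =
  [9, 2, 6]
  [12, 5, 9]
  [7, 4, 5]

Each entry (A^⊗2)_ij equals the minimum over all length-2 walks i = v_0 → v_1 → … → v_2 = j of Σ_t A[v_t][v_{t+1}]. For example, for (i, j) = (0, 2) we minimise over 3 possible intermediate vertex sequences; the minimum is 6, attained along the walk 0 → 2 → 2.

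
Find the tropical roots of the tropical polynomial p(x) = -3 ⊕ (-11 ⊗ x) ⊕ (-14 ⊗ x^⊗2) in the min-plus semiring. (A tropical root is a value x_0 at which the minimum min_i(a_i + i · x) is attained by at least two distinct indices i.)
Roots: {3, 8}

Each tropical root is a break point of the lower envelope of the lines y = a_i + i · x (there are 3 lines, with slopes 0, 1, ..., 2). Only the lines that attain the minimum somewhere contribute to roots; other lines are dominated. Here the surviving (envelope) indices are i = 2, i = 1, i = 0.
Intersections between consecutive envelope lines give the roots: for adjacent envelope indices i < j the intersection is x = (a_i − a_j) / (j − i). Reading off the sorted break points: {3, 8}.
Verification: at each break x_0, at least two indices attain the minimum of min_i(a_i + i · x_0).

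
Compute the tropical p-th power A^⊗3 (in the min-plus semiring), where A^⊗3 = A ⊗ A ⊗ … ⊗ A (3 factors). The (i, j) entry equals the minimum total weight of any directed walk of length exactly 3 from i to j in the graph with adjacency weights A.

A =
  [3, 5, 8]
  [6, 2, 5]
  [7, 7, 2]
A^⊗3 =
  [9, 9, 12]
  [10, 6, 9]
  [11, 11, 6]

Each entry (A^⊗3)_ij equals the minimum over all length-3 walks i = v_0 → v_1 → … → v_3 = j of Σ_t A[v_t][v_{t+1}]. For example, for (i, j) = (0, 2) we minimise over 9 possible intermediate vertex sequences; the minimum is 12, attained along the walk 0 → 1 → 1 → 2.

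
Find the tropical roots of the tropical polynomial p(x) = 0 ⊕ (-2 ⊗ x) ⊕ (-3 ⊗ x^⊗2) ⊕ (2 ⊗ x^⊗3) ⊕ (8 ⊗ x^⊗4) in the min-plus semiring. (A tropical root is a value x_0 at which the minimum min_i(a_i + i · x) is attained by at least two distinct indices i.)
Roots: {-6, -5, 1, 2}

Each tropical root is a break point of the lower envelope of the lines y = a_i + i · x (there are 5 lines, with slopes 0, 1, ..., 4). Only the lines that attain the minimum somewhere contribute to roots; other lines are dominated. Here the surviving (envelope) indices are i = 4, i = 3, i = 2, i = 1, i = 0.
Intersections between consecutive envelope lines give the roots: for adjacent envelope indices i < j the intersection is x = (a_i − a_j) / (j − i). Reading off the sorted break points: {-6, -5, 1, 2}.
Verification: at each break x_0, at least two indices attain the minimum of min_i(a_i + i · x_0).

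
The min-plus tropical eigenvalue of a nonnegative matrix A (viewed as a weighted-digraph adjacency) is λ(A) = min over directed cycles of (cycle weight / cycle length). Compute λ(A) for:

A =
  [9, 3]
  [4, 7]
λ(A) = 7/2

Enumerate directed cycles and compute their means (weight / length). Sample:
  cycle 0 → 0: weight = 9, length = 1, mean = 9/1 ≈ 9.000
  cycle 1 → 1: weight = 7, length = 1, mean = 7/1 ≈ 7.000
  cycle 0 → 1 → 0: weight = 7, length = 2, mean = 7/2 ≈ 3.500
  cycle 1 → 0 → 1: weight = 7, length = 2, mean = 7/2 ≈ 3.500
Minimum mean = 3.500, attained e.g. along the cycle 0 → 1 → 0 with weight 7 and length 2. So λ(A) = 7/2 = 7/2.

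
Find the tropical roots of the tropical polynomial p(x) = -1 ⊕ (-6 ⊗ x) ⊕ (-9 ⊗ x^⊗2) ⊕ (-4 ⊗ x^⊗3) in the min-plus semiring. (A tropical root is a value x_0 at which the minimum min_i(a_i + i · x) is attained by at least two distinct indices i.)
Roots: {-5, 3, 5}

Each tropical root is a break point of the lower envelope of the lines y = a_i + i · x (there are 4 lines, with slopes 0, 1, ..., 3). Only the lines that attain the minimum somewhere contribute to roots; other lines are dominated. Here the surviving (envelope) indices are i = 3, i = 2, i = 1, i = 0.
Intersections between consecutive envelope lines give the roots: for adjacent envelope indices i < j the intersection is x = (a_i − a_j) / (j − i). Reading off the sorted break points: {-5, 3, 5}.
Verification: at each break x_0, at least two indices attain the minimum of min_i(a_i + i · x_0).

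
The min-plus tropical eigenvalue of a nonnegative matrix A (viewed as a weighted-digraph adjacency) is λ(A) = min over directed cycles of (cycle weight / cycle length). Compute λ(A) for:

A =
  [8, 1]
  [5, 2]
λ(A) = 2

Enumerate directed cycles and compute their means (weight / length). Sample:
  cycle 0 → 0: weight = 8, length = 1, mean = 8/1 ≈ 8.000
  cycle 1 → 1: weight = 2, length = 1, mean = 2/1 ≈ 2.000
  cycle 0 → 1 → 0: weight = 6, length = 2, mean = 6/2 ≈ 3.000
  cycle 1 → 0 → 1: weight = 6, length = 2, mean = 6/2 ≈ 3.000
Minimum mean = 2.000, attained e.g. along the cycle 1 → 1 with weight 2 and length 1. So λ(A) = 2/1 = 2.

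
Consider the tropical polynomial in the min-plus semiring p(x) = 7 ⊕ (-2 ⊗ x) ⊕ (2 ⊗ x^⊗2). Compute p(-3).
p(-3) = -5

A tropical monomial a ⊗ x^⊗i evaluates to a + i · x. Evaluating each term at x = -3:
  Term 0 contributes 7 + 0 · -3 = 7
  Term 1 contributes -2 + 1 · -3 = -5
  Term 2 contributes 2 + 2 · -3 = -4
p(-3) = ⊕ of these = min[7, -5, -4] = -5.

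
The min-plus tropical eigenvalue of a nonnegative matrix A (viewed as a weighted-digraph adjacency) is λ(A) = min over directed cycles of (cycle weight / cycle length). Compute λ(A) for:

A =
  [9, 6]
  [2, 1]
λ(A) = 1

Enumerate directed cycles and compute their means (weight / length). Sample:
  cycle 0 → 0: weight = 9, length = 1, mean = 9/1 ≈ 9.000
  cycle 1 → 1: weight = 1, length = 1, mean = 1/1 ≈ 1.000
  cycle 0 → 1 → 0: weight = 8, length = 2, mean = 8/2 ≈ 4.000
  cycle 1 → 0 → 1: weight = 8, length = 2, mean = 8/2 ≈ 4.000
Minimum mean = 1.000, attained e.g. along the cycle 1 → 1 with weight 1 and length 1. So λ(A) = 1/1 = 1.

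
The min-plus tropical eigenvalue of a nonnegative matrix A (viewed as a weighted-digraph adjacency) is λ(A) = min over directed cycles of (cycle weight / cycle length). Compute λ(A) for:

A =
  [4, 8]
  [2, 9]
λ(A) = 4

Enumerate directed cycles and compute their means (weight / length). Sample:
  cycle 0 → 0: weight = 4, length = 1, mean = 4/1 ≈ 4.000
  cycle 1 → 1: weight = 9, length = 1, mean = 9/1 ≈ 9.000
  cycle 0 → 1 → 0: weight = 10, length = 2, mean = 10/2 ≈ 5.000
  cycle 1 → 0 → 1: weight = 10, length = 2, mean = 10/2 ≈ 5.000
Minimum mean = 4.000, attained e.g. along the cycle 0 → 0 with weight 4 and length 1. So λ(A) = 4/1 = 4.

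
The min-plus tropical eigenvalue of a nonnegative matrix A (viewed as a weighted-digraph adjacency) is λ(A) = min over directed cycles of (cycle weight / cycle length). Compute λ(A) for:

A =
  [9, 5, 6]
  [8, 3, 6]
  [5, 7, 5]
λ(A) = 3

Enumerate directed cycles and compute their means (weight / length). Sample:
  cycle 0 → 0: weight = 9, length = 1, mean = 9/1 ≈ 9.000
  cycle 1 → 1: weight = 3, length = 1, mean = 3/1 ≈ 3.000
  cycle 2 → 2: weight = 5, length = 1, mean = 5/1 ≈ 5.000
  cycle 0 → 1 → 0: weight = 13, length = 2, mean = 13/2 ≈ 6.500
  cycle 0 → 2 → 0: weight = 11, length = 2, mean = 11/2 ≈ 5.500
  cycle 1 → 0 → 1: weight = 13, length = 2, mean = 13/2 ≈ 6.500
Minimum mean = 3.000, attained e.g. along the cycle 1 → 1 with weight 3 and length 1. So λ(A) = 3/1 = 3.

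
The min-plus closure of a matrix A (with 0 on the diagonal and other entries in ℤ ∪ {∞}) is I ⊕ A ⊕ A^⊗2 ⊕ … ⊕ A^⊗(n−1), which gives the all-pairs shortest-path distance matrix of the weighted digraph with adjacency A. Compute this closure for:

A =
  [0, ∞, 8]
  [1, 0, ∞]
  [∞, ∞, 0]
Closure =
  [0, ∞, 8]
  [1, 0, 9]
  [∞, ∞, 0]

This is the Floyd-Warshall all-pairs shortest-path computation. For each intermediate vertex k = 0, 1, …, 2, update dist[i][j] ← min(dist[i][j], dist[i][k] + dist[k][j]). The final matrix gives, for each (i, j), the minimum total weight of any directed path from i to j (possibly empty when i = j).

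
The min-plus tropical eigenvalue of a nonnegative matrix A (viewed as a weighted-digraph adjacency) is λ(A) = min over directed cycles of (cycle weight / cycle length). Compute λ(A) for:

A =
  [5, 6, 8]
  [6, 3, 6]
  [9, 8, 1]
λ(A) = 1

Enumerate directed cycles and compute their means (weight / length). Sample:
  cycle 0 → 0: weight = 5, length = 1, mean = 5/1 ≈ 5.000
  cycle 1 → 1: weight = 3, length = 1, mean = 3/1 ≈ 3.000
  cycle 2 → 2: weight = 1, length = 1, mean = 1/1 ≈ 1.000
  cycle 0 → 1 → 0: weight = 12, length = 2, mean = 12/2 ≈ 6.000
  cycle 0 → 2 → 0: weight = 17, length = 2, mean = 17/2 ≈ 8.500
  cycle 1 → 0 → 1: weight = 12, length = 2, mean = 12/2 ≈ 6.000
Minimum mean = 1.000, attained e.g. along the cycle 2 → 2 with weight 1 and length 1. So λ(A) = 1/1 = 1.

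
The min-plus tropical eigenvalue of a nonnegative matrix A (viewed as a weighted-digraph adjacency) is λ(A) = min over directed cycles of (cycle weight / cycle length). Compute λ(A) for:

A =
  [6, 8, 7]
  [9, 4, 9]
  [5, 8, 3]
λ(A) = 3

Enumerate directed cycles and compute their means (weight / length). Sample:
  cycle 0 → 0: weight = 6, length = 1, mean = 6/1 ≈ 6.000
  cycle 1 → 1: weight = 4, length = 1, mean = 4/1 ≈ 4.000
  cycle 2 → 2: weight = 3, length = 1, mean = 3/1 ≈ 3.000
  cycle 0 → 1 → 0: weight = 17, length = 2, mean = 17/2 ≈ 8.500
  cycle 0 → 2 → 0: weight = 12, length = 2, mean = 12/2 ≈ 6.000
  cycle 1 → 0 → 1: weight = 17, length = 2, mean = 17/2 ≈ 8.500
Minimum mean = 3.000, attained e.g. along the cycle 2 → 2 with weight 3 and length 1. So λ(A) = 3/1 = 3.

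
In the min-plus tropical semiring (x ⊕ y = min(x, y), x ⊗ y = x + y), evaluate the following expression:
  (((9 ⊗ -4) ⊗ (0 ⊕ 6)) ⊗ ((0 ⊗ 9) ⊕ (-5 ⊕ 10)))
(((9 ⊗ -4) ⊗ (0 ⊕ 6)) ⊗ ((0 ⊗ 9) ⊕ (-5 ⊕ 10))) = 0

Expand innermost to outermost. Recall ⊕ takes the minimum of its arguments and ⊗ takes their sum. Working out the expression (((9 ⊗ -4) ⊗ (0 ⊕ 6)) ⊗ ((0 ⊗ 9) ⊕ (-5 ⊕ 10))) gives 0.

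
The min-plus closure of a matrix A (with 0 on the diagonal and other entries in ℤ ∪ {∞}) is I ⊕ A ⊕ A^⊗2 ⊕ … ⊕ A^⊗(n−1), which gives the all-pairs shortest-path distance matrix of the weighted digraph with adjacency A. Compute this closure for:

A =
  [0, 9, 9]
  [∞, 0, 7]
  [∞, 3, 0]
Closure =
  [0, 9, 9]
  [∞, 0, 7]
  [∞, 3, 0]

This is the Floyd-Warshall all-pairs shortest-path computation. For each intermediate vertex k = 0, 1, …, 2, update dist[i][j] ← min(dist[i][j], dist[i][k] + dist[k][j]). The final matrix gives, for each (i, j), the minimum total weight of any directed path from i to j (possibly empty when i = j).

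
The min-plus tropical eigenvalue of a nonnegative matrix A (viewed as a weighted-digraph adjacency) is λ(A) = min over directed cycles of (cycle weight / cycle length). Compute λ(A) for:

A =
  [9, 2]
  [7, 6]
λ(A) = 9/2

Enumerate directed cycles and compute their means (weight / length). Sample:
  cycle 0 → 0: weight = 9, length = 1, mean = 9/1 ≈ 9.000
  cycle 1 → 1: weight = 6, length = 1, mean = 6/1 ≈ 6.000
  cycle 0 → 1 → 0: weight = 9, length = 2, mean = 9/2 ≈ 4.500
  cycle 1 → 0 → 1: weight = 9, length = 2, mean = 9/2 ≈ 4.500
Minimum mean = 4.500, attained e.g. along the cycle 0 → 1 → 0 with weight 9 and length 2. So λ(A) = 9/2 = 9/2.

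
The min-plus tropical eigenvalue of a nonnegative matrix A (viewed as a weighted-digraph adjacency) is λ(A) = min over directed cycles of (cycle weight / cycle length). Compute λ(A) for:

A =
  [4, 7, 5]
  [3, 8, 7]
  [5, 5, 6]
λ(A) = 4

Enumerate directed cycles and compute their means (weight / length). Sample:
  cycle 0 → 0: weight = 4, length = 1, mean = 4/1 ≈ 4.000
  cycle 1 → 1: weight = 8, length = 1, mean = 8/1 ≈ 8.000
  cycle 2 → 2: weight = 6, length = 1, mean = 6/1 ≈ 6.000
  cycle 0 → 1 → 0: weight = 10, length = 2, mean = 10/2 ≈ 5.000
  cycle 0 → 2 → 0: weight = 10, length = 2, mean = 10/2 ≈ 5.000
  cycle 1 → 0 → 1: weight = 10, length = 2, mean = 10/2 ≈ 5.000
Minimum mean = 4.000, attained e.g. along the cycle 0 → 0 with weight 4 and length 1. So λ(A) = 4/1 = 4.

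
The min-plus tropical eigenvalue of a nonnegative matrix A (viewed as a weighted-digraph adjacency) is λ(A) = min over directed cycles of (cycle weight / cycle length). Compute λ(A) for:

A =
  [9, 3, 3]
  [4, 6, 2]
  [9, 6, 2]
λ(A) = 2

Enumerate directed cycles and compute their means (weight / length). Sample:
  cycle 0 → 0: weight = 9, length = 1, mean = 9/1 ≈ 9.000
  cycle 1 → 1: weight = 6, length = 1, mean = 6/1 ≈ 6.000
  cycle 2 → 2: weight = 2, length = 1, mean = 2/1 ≈ 2.000
  cycle 0 → 1 → 0: weight = 7, length = 2, mean = 7/2 ≈ 3.500
  cycle 0 → 2 → 0: weight = 12, length = 2, mean = 12/2 ≈ 6.000
  cycle 1 → 0 → 1: weight = 7, length = 2, mean = 7/2 ≈ 3.500
Minimum mean = 2.000, attained e.g. along the cycle 2 → 2 with weight 2 and length 1. So λ(A) = 2/1 = 2.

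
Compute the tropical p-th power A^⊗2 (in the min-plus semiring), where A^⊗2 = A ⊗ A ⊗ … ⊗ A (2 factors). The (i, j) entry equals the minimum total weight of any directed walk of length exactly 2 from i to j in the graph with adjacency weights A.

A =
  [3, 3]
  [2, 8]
A^⊗2 =
  [5, 6]
  [5, 5]

Each entry (A^⊗2)_ij equals the minimum over all length-2 walks i = v_0 → v_1 → … → v_2 = j of Σ_t A[v_t][v_{t+1}]. For example, for (i, j) = (0, 1) we minimise over 2 possible intermediate vertex sequences; the minimum is 6, attained along the walk 0 → 0 → 1.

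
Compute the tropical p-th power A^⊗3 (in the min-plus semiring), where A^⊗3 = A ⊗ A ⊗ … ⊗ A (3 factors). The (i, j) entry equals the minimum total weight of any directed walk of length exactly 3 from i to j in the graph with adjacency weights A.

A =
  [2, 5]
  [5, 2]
A^⊗3 =
  [6, 9]
  [9, 6]

Each entry (A^⊗3)_ij equals the minimum over all length-3 walks i = v_0 → v_1 → … → v_3 = j of Σ_t A[v_t][v_{t+1}]. For example, for (i, j) = (0, 1) we minimise over 4 possible intermediate vertex sequences; the minimum is 9, attained along the walk 0 → 0 → 0 → 1.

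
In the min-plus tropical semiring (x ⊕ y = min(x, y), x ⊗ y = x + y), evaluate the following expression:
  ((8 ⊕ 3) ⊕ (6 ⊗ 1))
((8 ⊕ 3) ⊕ (6 ⊗ 1)) = 3

Expand innermost to outermost. Recall ⊕ takes the minimum of its arguments and ⊗ takes their sum. Working out the expression ((8 ⊕ 3) ⊕ (6 ⊗ 1)) gives 3.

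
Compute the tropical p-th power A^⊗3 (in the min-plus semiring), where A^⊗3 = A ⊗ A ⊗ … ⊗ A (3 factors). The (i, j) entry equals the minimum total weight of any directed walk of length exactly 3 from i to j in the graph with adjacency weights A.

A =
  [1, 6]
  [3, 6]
A^⊗3 =
  [3, 8]
  [5, 10]

Each entry (A^⊗3)_ij equals the minimum over all length-3 walks i = v_0 → v_1 → … → v_3 = j of Σ_t A[v_t][v_{t+1}]. For example, for (i, j) = (0, 1) we minimise over 4 possible intermediate vertex sequences; the minimum is 8, attained along the walk 0 → 0 → 0 → 1.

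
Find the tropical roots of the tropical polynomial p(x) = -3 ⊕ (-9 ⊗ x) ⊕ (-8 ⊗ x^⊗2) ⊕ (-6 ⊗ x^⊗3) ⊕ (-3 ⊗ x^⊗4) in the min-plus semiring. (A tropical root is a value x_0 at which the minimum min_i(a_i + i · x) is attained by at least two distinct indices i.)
Roots: {-3, -2, -1, 6}

Each tropical root is a break point of the lower envelope of the lines y = a_i + i · x (there are 5 lines, with slopes 0, 1, ..., 4). Only the lines that attain the minimum somewhere contribute to roots; other lines are dominated. Here the surviving (envelope) indices are i = 4, i = 3, i = 2, i = 1, i = 0.
Intersections between consecutive envelope lines give the roots: for adjacent envelope indices i < j the intersection is x = (a_i − a_j) / (j − i). Reading off the sorted break points: {-3, -2, -1, 6}.
Verification: at each break x_0, at least two indices attain the minimum of min_i(a_i + i · x_0).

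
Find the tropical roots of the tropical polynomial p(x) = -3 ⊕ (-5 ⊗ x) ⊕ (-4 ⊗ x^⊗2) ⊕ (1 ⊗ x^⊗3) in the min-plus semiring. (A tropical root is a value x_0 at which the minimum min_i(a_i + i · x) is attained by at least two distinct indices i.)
Roots: {-5, -1, 2}

Each tropical root is a break point of the lower envelope of the lines y = a_i + i · x (there are 4 lines, with slopes 0, 1, ..., 3). Only the lines that attain the minimum somewhere contribute to roots; other lines are dominated. Here the surviving (envelope) indices are i = 3, i = 2, i = 1, i = 0.
Intersections between consecutive envelope lines give the roots: for adjacent envelope indices i < j the intersection is x = (a_i − a_j) / (j − i). Reading off the sorted break points: {-5, -1, 2}.
Verification: at each break x_0, at least two indices attain the minimum of min_i(a_i + i · x_0).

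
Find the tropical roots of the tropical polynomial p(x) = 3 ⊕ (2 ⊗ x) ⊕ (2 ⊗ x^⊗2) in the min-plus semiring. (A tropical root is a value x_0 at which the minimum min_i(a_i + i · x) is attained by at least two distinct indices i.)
Roots: {0, 1}

Each tropical root is a break point of the lower envelope of the lines y = a_i + i · x (there are 3 lines, with slopes 0, 1, ..., 2). Only the lines that attain the minimum somewhere contribute to roots; other lines are dominated. Here the surviving (envelope) indices are i = 2, i = 1, i = 0.
Intersections between consecutive envelope lines give the roots: for adjacent envelope indices i < j the intersection is x = (a_i − a_j) / (j − i). Reading off the sorted break points: {0, 1}.
Verification: at each break x_0, at least two indices attain the minimum of min_i(a_i + i · x_0).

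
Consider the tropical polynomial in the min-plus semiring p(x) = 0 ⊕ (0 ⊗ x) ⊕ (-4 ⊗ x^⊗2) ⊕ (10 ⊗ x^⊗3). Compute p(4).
p(4) = 0

A tropical monomial a ⊗ x^⊗i evaluates to a + i · x. Evaluating each term at x = 4:
  Term 0 contributes 0 + 0 · 4 = 0
  Term 1 contributes 0 + 1 · 4 = 4
  Term 2 contributes -4 + 2 · 4 = 4
  Term 3 contributes 10 + 3 · 4 = 22
p(4) = ⊕ of these = min[0, 4, 4, 22] = 0.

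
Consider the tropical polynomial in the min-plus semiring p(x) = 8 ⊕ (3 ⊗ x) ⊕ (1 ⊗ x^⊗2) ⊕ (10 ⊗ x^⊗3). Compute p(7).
p(7) = 8

A tropical monomial a ⊗ x^⊗i evaluates to a + i · x. Evaluating each term at x = 7:
  Term 0 contributes 8 + 0 · 7 = 8
  Term 1 contributes 3 + 1 · 7 = 10
  Term 2 contributes 1 + 2 · 7 = 15
  Term 3 contributes 10 + 3 · 7 = 31
p(7) = ⊕ of these = min[8, 10, 15, 31] = 8.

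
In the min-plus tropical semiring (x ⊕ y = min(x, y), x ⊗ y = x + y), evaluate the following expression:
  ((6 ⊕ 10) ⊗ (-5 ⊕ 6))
((6 ⊕ 10) ⊗ (-5 ⊕ 6)) = 1

Expand innermost to outermost. Recall ⊕ takes the minimum of its arguments and ⊗ takes their sum. Working out the expression ((6 ⊕ 10) ⊗ (-5 ⊕ 6)) gives 1.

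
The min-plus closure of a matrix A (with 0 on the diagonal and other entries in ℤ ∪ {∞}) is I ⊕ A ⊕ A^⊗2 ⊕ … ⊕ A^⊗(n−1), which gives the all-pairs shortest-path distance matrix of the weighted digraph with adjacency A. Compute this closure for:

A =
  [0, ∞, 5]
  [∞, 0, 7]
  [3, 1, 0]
Closure =
  [0, 6, 5]
  [10, 0, 7]
  [3, 1, 0]

This is the Floyd-Warshall all-pairs shortest-path computation. For each intermediate vertex k = 0, 1, …, 2, update dist[i][j] ← min(dist[i][j], dist[i][k] + dist[k][j]). The final matrix gives, for each (i, j), the minimum total weight of any directed path from i to j (possibly empty when i = j).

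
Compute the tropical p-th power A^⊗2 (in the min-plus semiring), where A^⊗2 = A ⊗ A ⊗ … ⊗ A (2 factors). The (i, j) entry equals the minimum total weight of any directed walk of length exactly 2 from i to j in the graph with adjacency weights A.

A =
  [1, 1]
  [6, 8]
A^⊗2 =
  [2, 2]
  [7, 7]

Each entry (A^⊗2)_ij equals the minimum over all length-2 walks i = v_0 → v_1 → … → v_2 = j of Σ_t A[v_t][v_{t+1}]. For example, for (i, j) = (0, 1) we minimise over 2 possible intermediate vertex sequences; the minimum is 2, attained along the walk 0 → 0 → 1.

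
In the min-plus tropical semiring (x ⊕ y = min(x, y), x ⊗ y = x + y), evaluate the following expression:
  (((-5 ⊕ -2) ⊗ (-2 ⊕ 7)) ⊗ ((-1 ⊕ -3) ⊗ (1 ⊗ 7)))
(((-5 ⊕ -2) ⊗ (-2 ⊕ 7)) ⊗ ((-1 ⊕ -3) ⊗ (1 ⊗ 7))) = -2

Expand innermost to outermost. Recall ⊕ takes the minimum of its arguments and ⊗ takes their sum. Working out the expression (((-5 ⊕ -2) ⊗ (-2 ⊕ 7)) ⊗ ((-1 ⊕ -3) ⊗ (1 ⊗ 7))) gives -2.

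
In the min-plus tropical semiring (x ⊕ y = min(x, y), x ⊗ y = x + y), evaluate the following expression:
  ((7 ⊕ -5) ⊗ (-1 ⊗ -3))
((7 ⊕ -5) ⊗ (-1 ⊗ -3)) = -9

Expand innermost to outermost. Recall ⊕ takes the minimum of its arguments and ⊗ takes their sum. Working out the expression ((7 ⊕ -5) ⊗ (-1 ⊗ -3)) gives -9.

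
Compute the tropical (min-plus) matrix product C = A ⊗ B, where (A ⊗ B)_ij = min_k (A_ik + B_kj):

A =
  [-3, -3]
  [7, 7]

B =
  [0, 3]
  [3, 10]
A ⊗ B =
  [-3, 0]
  [7, 10]

Apply the min-plus product entry-by-entry:
  C[0][0] = min over k of (A[0][0] + B[0][0] = -3 + 0 = -3, A[0][1] + B[1][0] = -3 + 3 = 0) = -3 (attained at k = 0)
  C[0][1] = min over k of (A[0][0] + B[0][1] = -3 + 3 = 0, A[0][1] + B[1][1] = -3 + 10 = 7) = 0 (attained at k = 0)
  C[1][0] = min over k of (A[1][0] + B[0][0] = 7 + 0 = 7, A[1][1] + B[1][0] = 7 + 3 = 10) = 7 (attained at k = 0)
  C[1][1] = min over k of (A[1][0] + B[0][1] = 7 + 3 = 10, A[1][1] + B[1][1] = 7 + 10 = 17) = 10 (attained at k = 0)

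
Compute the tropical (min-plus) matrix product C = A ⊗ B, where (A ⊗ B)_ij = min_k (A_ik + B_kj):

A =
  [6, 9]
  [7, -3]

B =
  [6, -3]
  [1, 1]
A ⊗ B =
  [10, 3]
  [-2, -2]

Apply the min-plus product entry-by-entry:
  C[0][0] = min over k of (A[0][0] + B[0][0] = 6 + 6 = 12, A[0][1] + B[1][0] = 9 + 1 = 10) = 10 (attained at k = 1)
  C[0][1] = min over k of (A[0][0] + B[0][1] = 6 + -3 = 3, A[0][1] + B[1][1] = 9 + 1 = 10) = 3 (attained at k = 0)
  C[1][0] = min over k of (A[1][0] + B[0][0] = 7 + 6 = 13, A[1][1] + B[1][0] = -3 + 1 = -2) = -2 (attained at k = 1)
  C[1][1] = min over k of (A[1][0] + B[0][1] = 7 + -3 = 4, A[1][1] + B[1][1] = -3 + 1 = -2) = -2 (attained at k = 1)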